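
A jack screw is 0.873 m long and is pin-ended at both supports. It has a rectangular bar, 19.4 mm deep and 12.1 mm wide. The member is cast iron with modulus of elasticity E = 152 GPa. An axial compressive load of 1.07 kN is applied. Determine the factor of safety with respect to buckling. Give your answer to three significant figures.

Buckling occurs about the weak axis: I_min = h·b³/12 with b = 12.1 mm (the shorter side).
I_min = 19.4×12.1³/12 = 2.864×10^3 mm⁴
I = 2.864×10^3 mm⁴ = 2.864×10^-9 m⁴
Effective length L_e = K·L = 1 × 0.873 = 0.8730 m
P_cr = π²EI / L_e² = π² × 152×10⁹ × 2.864×10^-9 / 0.8730² = 5.638×10^3 N
Factor of safety n = P_cr / P = 5.6376 / 1.07 = 5.27

n ≈ 5.27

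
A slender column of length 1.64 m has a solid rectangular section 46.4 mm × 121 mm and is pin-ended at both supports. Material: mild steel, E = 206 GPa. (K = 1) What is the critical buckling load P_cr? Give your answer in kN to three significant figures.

Buckling occurs about the weak axis: I_min = h·b³/12 with b = 46.4 mm (the shorter side).
I_min = 121×46.4³/12 = 1.007×10^6 mm⁴
I = 1.007×10^6 mm⁴ = 1.007×10^-6 m⁴
Effective length L_e = K·L = 1 × 1.64 = 1.640 m
P_cr = π²EI / L_e² = π² × 206×10⁹ × 1.007×10^-6 / 1.640² = 7.614×10^5 N

P_cr ≈ 761 kN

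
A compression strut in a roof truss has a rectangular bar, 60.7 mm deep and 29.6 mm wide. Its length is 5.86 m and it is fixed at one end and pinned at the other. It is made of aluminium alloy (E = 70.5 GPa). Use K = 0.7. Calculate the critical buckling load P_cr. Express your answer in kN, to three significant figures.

P_cr ≈ 5.42 kN

Buckling occurs about the weak axis: I_min = h·b³/12 with b = 29.6 mm (the shorter side).
I_min = 60.7×29.6³/12 = 1.312×10^5 mm⁴
I = 1.312×10^5 mm⁴ = 1.312×10^-7 m⁴
Effective length L_e = K·L = 0.7 × 5.86 = 4.102 m
P_cr = π²EI / L_e² = π² × 70.5×10⁹ × 1.312×10^-7 / 4.102² = 5.425×10^3 N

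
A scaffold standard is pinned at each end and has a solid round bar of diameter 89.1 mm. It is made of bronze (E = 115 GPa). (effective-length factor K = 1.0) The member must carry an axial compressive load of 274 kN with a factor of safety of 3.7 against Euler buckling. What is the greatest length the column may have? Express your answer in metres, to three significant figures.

L_max ≈ 1.86 m

I = πd⁴/64 = π×89.1⁴/64 = 3.094×10^6 mm⁴
I = 3.094×10^-6 m⁴
Required critical load P_cr = n·P = 3.7 × 274 = 1014 kN = 1.014×10^6 N
From P_cr = π²EI/(K·L)²:  L = (1/K)·√(π²EI/P_cr) = (1/1)·√(π²×1.15×10^11×3.094×10^-6/1.014×10^6)
L = 1.86 m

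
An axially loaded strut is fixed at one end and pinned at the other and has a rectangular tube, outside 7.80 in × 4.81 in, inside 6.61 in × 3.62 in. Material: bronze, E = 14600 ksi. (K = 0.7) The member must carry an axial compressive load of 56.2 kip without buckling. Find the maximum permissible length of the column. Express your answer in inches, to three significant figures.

Weak-axis I_min = (h_o·b_o³ − h_i·b_i³)/12 with b_o = 4.81, b_i = 3.620 in (shorter outer/inner sides).
I_min = (7.80×4.81³ − 6.610×3.620³)/12 = 46.20 in⁴
At the buckling limit P_cr = P = 5.620×10^4 lb
From P_cr = π²EI/(K·L)²:  L = (1/K)·√(π²EI/P_cr) = (1/0.7)·√(π²×1.46×10^7×46.20/5.620×10^4)
L = 492 in

L_max ≈ 492 in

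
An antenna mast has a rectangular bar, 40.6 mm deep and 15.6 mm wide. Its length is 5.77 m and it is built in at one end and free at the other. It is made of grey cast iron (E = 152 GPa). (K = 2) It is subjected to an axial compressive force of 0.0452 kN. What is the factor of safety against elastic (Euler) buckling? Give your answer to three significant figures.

n ≈ 3.20

Buckling occurs about the weak axis: I_min = h·b³/12 with b = 15.6 mm (the shorter side).
I_min = 40.6×15.6³/12 = 1.284×10^4 mm⁴
I = 1.284×10^4 mm⁴ = 1.284×10^-8 m⁴
Effective length L_e = K·L = 2 × 5.77 = 11.54 m
P_cr = π²EI / L_e² = π² × 152×10⁹ × 1.284×10^-8 / 11.54² = 144.7 N
Factor of safety n = P_cr / P = 0.14469 / 0.0452 = 3.20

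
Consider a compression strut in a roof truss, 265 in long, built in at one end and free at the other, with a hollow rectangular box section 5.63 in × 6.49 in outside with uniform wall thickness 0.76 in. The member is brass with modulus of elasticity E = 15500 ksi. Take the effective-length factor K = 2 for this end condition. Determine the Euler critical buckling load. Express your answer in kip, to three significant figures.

P_cr ≈ 36.9 kip

Inner dimensions: h_i = 6.49 − 2×0.76 = 4.970 in, b_i = 5.63 − 2×0.76 = 4.110 in
Weak-axis I_min = (h_o·b_o³ − h_i·b_i³)/12 with b_o = 5.63, b_i = 4.110 in (shorter outer/inner sides).
I_min = (6.49×5.63³ − 4.970×4.110³)/12 = 67.76 in⁴
Effective length L_e = K·L = 2 × 265 = 530.0 in
P_cr = π²EI / L_e² = π² × 15500×10³ × 67.76 / 530.0² = 3.690×10^4 lb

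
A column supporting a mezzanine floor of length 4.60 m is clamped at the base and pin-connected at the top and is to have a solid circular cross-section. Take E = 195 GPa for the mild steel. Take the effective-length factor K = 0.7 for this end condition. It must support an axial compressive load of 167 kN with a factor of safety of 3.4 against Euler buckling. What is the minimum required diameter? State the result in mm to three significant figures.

d ≈ 88.8 mm

Required P_cr = n·P = 3.4 × 167 = 567.8 kN
L_e = K·L = 0.7 × 4.60 = 3.220 m
Required I = P_cr·L_e²/(π²E) = 5.678×10^5 × 3.220² / (π² × 1.95×10^11) = 3.059×10^-6 m⁴
I_req = 3.059×10^6 mm⁴
Solid circle: I = πd⁴/64  ⇒  d = (64I/π)^(1/4) = (64×3.059×10^6/π)^(1/4) = 88.8 mm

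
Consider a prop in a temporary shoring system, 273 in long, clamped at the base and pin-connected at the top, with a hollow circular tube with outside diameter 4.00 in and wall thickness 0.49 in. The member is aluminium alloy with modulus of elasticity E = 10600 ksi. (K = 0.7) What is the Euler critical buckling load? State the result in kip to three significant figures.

Inner diameter d_i = 4.00 − 2×0.49 = 3.020 in
I = π(d_o⁴ − d_i⁴)/64 = π(4.00⁴ − 3.020⁴)/64 = 8.483 in⁴
Effective length L_e = K·L = 0.7 × 273 = 191.1 in
P_cr = π²EI / L_e² = π² × 10600×10³ × 8.483 / 191.1² = 2.430×10^4 lb

P_cr ≈ 24.3 kip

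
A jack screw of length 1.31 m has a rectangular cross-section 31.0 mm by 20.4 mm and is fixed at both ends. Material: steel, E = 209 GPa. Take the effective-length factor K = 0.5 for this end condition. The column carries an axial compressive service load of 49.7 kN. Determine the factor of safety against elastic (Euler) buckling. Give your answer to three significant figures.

Buckling occurs about the weak axis: I_min = h·b³/12 with b = 20.4 mm (the shorter side).
I_min = 31.0×20.4³/12 = 2.193×10^4 mm⁴
I = 2.193×10^4 mm⁴ = 2.193×10^-8 m⁴
Effective length L_e = K·L = 0.5 × 1.31 = 0.6550 m
P_cr = π²EI / L_e² = π² × 209×10⁹ × 2.193×10^-8 / 0.6550² = 1.054×10^5 N
Factor of safety n = P_cr / P = 105.45 / 49.7 = 2.12

n ≈ 2.12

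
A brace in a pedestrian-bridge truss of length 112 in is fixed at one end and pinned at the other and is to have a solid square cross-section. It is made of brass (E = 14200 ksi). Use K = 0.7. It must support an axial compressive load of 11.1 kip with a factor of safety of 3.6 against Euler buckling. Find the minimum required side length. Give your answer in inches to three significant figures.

Required P_cr = n·P = 3.6 × 11.1 = 39.96 kip
L_e = K·L = 0.7 × 112 = 78.40 in
Required I = P_cr·L_e²/(π²E) = 3.996×10^4 × 78.40² / (π² × 1.42×10^7) = 1.753 in⁴
Solid square: I = a⁴/12  ⇒  a = (12I)^(1/4) = (12×1.753)^(1/4) = 2.14 in

a ≈ 2.14 in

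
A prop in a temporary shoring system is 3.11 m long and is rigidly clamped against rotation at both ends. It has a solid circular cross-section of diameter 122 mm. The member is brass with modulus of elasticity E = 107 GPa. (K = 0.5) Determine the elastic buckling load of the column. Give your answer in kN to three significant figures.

P_cr ≈ 4750 kN

I = πd⁴/64 = π×122⁴/64 = 1.087×10^7 mm⁴
I = 1.087×10^7 mm⁴ = 1.087×10^-5 m⁴
Effective length L_e = K·L = 0.5 × 3.11 = 1.555 m
P_cr = π²EI / L_e² = π² × 107×10⁹ × 1.087×10^-5 / 1.555² = 4.749×10^6 N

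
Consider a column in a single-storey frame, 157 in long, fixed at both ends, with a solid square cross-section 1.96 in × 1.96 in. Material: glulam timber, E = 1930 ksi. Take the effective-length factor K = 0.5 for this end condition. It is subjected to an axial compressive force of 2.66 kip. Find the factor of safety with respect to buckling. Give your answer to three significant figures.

I = a⁴/12 = 1.96⁴/12 = 1.230 in⁴
Effective length L_e = K·L = 0.5 × 157 = 78.50 in
P_cr = π²EI / L_e² = π² × 1930×10³ × 1.230 / 78.50² = 3.802×10^3 lb
Factor of safety n = P_cr / P = 3.8016 / 2.66 = 1.43

n ≈ 1.43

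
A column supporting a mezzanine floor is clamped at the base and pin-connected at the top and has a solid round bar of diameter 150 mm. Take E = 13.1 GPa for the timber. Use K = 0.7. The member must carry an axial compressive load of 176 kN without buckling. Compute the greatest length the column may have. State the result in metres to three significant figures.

L_max ≈ 6.10 m

I = πd⁴/64 = π×150⁴/64 = 2.485×10^7 mm⁴
I = 2.485×10^-5 m⁴
At the buckling limit P_cr = P = 1.760×10^5 N
From P_cr = π²EI/(K·L)²:  L = (1/K)·√(π²EI/P_cr) = (1/0.7)·√(π²×1.31×10^10×2.485×10^-5/1.760×10^5)
L = 6.10 m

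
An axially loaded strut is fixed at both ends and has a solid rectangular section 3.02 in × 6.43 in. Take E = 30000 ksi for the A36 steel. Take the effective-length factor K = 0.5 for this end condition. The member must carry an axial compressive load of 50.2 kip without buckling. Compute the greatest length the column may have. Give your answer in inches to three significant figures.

L_max ≈ 590 in

Buckling occurs about the weak axis: I_min = h·b³/12 with b = 3.02 in (the shorter side).
I_min = 6.43×3.02³/12 = 14.76 in⁴
At the buckling limit P_cr = P = 5.020×10^4 lb
From P_cr = π²EI/(K·L)²:  L = (1/K)·√(π²EI/P_cr) = (1/0.5)·√(π²×3.00×10^7×14.76/5.020×10^4)
L = 590 in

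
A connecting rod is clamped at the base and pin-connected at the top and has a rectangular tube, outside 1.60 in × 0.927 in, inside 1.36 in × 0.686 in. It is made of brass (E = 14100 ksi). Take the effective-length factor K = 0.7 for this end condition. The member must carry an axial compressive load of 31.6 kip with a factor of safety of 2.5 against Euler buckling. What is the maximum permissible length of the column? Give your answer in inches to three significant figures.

Weak-axis I_min = (h_o·b_o³ − h_i·b_i³)/12 with b_o = 0.927, b_i = 0.6860 in (shorter outer/inner sides).
I_min = (1.60×0.927³ − 1.360×0.6860³)/12 = 6.963×10^-2 in⁴
Required critical load P_cr = n·P = 2.5 × 31.6 = 79.00 kip = 7.900×10^4 lb
From P_cr = π²EI/(K·L)²:  L = (1/K)·√(π²EI/P_cr) = (1/0.7)·√(π²×1.41×10^7×6.963×10^-2/7.900×10^4)
L = 15.8 in

L_max ≈ 15.8 in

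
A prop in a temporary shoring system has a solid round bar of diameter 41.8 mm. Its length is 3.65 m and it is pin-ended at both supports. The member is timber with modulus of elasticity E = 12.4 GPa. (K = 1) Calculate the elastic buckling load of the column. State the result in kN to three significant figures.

I = πd⁴/64 = π×41.8⁴/64 = 1.499×10^5 mm⁴
I = 1.499×10^5 mm⁴ = 1.499×10^-7 m⁴
Effective length L_e = K·L = 1 × 3.65 = 3.650 m
P_cr = π²EI / L_e² = π² × 12.4×10⁹ × 1.499×10^-7 / 3.650² = 1.377×10^3 N

P_cr ≈ 1.38 kN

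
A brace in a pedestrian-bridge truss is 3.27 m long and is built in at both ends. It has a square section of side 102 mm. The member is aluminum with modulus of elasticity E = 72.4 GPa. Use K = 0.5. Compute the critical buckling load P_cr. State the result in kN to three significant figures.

I = a⁴/12 = 102⁴/12 = 9.020×10^6 mm⁴
I = 9.020×10^6 mm⁴ = 9.020×10^-6 m⁴
Effective length L_e = K·L = 0.5 × 3.27 = 1.635 m
P_cr = π²EI / L_e² = π² × 72.4×10⁹ × 9.020×10^-6 / 1.635² = 2.411×10^6 N

P_cr ≈ 2410 kN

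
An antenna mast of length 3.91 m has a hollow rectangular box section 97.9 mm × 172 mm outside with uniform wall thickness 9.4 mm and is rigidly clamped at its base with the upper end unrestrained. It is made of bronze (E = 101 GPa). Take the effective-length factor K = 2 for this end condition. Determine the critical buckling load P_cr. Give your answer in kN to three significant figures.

P_cr ≈ 116 kN

Inner dimensions: h_i = 172 − 2×9.4 = 153.2 mm, b_i = 97.9 − 2×9.4 = 79.10 mm
Weak-axis I_min = (h_o·b_o³ − h_i·b_i³)/12 with b_o = 97.9, b_i = 79.10 mm (shorter outer/inner sides).
I_min = (172×97.9³ − 153.2×79.10³)/12 = 7.131×10^6 mm⁴
I = 7.131×10^6 mm⁴ = 7.131×10^-6 m⁴
Effective length L_e = K·L = 2 × 3.91 = 7.820 m
P_cr = π²EI / L_e² = π² × 101×10⁹ × 7.131×10^-6 / 7.820² = 1.162×10^5 N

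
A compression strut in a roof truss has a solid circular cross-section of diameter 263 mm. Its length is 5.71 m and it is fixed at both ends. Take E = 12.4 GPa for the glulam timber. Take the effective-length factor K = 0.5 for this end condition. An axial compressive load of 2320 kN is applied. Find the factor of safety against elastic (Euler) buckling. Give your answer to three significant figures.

I = πd⁴/64 = π×263⁴/64 = 2.349×10^8 mm⁴
I = 2.349×10^8 mm⁴ = 2.349×10^-4 m⁴
Effective length L_e = K·L = 0.5 × 5.71 = 2.855 m
P_cr = π²EI / L_e² = π² × 12.4×10⁹ × 2.349×10^-4 / 2.855² = 3.526×10^6 N
Factor of safety n = P_cr / P = 3526.2 / 2320 = 1.52

n ≈ 1.52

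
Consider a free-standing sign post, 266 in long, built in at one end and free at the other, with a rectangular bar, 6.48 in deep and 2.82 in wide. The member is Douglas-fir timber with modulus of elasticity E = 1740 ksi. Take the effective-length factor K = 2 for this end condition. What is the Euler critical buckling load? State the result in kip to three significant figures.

Buckling occurs about the weak axis: I_min = h·b³/12 with b = 2.82 in (the shorter side).
I_min = 6.48×2.82³/12 = 12.11 in⁴
Effective length L_e = K·L = 2 × 266 = 532.0 in
P_cr = π²EI / L_e² = π² × 1740×10³ × 12.11 / 532.0² = 734.8 lb

P_cr ≈ 0.735 kip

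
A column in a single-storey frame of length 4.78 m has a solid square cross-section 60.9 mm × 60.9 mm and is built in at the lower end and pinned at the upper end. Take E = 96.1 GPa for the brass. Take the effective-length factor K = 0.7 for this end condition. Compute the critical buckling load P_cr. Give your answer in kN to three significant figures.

I = a⁴/12 = 60.9⁴/12 = 1.146×10^6 mm⁴
I = 1.146×10^6 mm⁴ = 1.146×10^-6 m⁴
Effective length L_e = K·L = 0.7 × 4.78 = 3.346 m
P_cr = π²EI / L_e² = π² × 96.1×10⁹ × 1.146×10^-6 / 3.346² = 9.711×10^4 N

P_cr ≈ 97.1 kN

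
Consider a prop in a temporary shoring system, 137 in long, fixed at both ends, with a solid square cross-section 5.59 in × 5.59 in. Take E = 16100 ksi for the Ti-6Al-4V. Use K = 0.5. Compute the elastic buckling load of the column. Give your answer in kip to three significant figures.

P_cr ≈ 2760 kip

I = a⁴/12 = 5.59⁴/12 = 81.37 in⁴
Effective length L_e = K·L = 0.5 × 137 = 68.50 in
P_cr = π²EI / L_e² = π² × 16100×10³ × 81.37 / 68.50² = 2.756×10^6 lb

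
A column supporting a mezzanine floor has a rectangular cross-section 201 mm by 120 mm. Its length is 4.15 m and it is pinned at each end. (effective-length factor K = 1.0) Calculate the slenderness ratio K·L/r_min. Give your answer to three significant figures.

Buckling occurs about the weak axis: I_min = h·b³/12 with b = 120 mm (the shorter side).
I_min = 201×120³/12 = 2.894×10^7 mm⁴
A = 2.412×10^4 mm²;  r_min = √(I/A) = √(2.894×10^7/2.412×10^4) = 34.64 mm
L_e = K·L = 1 × 4.15 m = 4.150 m = 4150.0 mm
λ = L_e / r_min = 4150.0 / 34.64 = 120

λ ≈ 120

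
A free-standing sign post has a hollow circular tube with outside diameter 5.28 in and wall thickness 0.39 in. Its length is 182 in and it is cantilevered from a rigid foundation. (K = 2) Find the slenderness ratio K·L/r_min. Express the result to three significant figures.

Inner diameter d_i = 5.28 − 2×0.39 = 4.500 in
I = π(d_o⁴ − d_i⁴)/64 = π(5.28⁴ − 4.500⁴)/64 = 18.02 in⁴
A = 5.991 in²;  r_min = √(I/A) = √(18.02/5.991) = 1.734 in
L_e = K·L = 2 × 182 = 364.0 in
λ = L_e / r_min = 364.00 / 1.734 = 210

λ ≈ 210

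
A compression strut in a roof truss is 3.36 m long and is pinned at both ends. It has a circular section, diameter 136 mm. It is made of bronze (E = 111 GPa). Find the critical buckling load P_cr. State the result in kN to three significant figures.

P_cr ≈ 1630 kN

I = πd⁴/64 = π×136⁴/64 = 1.679×10^7 mm⁴
I = 1.679×10^7 mm⁴ = 1.679×10^-5 m⁴
Effective length L_e = K·L = 1 × 3.36 = 3.360 m
P_cr = π²EI / L_e² = π² × 111×10⁹ × 1.679×10^-5 / 3.360² = 1.630×10^6 N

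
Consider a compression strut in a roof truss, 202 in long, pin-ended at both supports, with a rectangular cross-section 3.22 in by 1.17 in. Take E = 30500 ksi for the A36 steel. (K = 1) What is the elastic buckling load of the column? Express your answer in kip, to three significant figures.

Buckling occurs about the weak axis: I_min = h·b³/12 with b = 1.17 in (the shorter side).
I_min = 3.22×1.17³/12 = 0.4298 in⁴
Effective length L_e = K·L = 1 × 202 = 202.0 in
P_cr = π²EI / L_e² = π² × 30500×10³ × 0.4298 / 202.0² = 3.171×10^3 lb

P_cr ≈ 3.17 kip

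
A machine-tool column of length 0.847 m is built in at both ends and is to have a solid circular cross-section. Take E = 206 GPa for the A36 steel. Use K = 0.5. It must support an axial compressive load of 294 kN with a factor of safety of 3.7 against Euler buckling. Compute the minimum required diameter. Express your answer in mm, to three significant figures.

d ≈ 37.4 mm

Required P_cr = n·P = 3.7 × 294 = 1088 kN
L_e = K·L = 0.5 × 0.847 = 0.4235 m
Required I = P_cr·L_e²/(π²E) = 1.088×10^6 × 0.4235² / (π² × 2.06×10^11) = 9.596×10^-8 m⁴
I_req = 9.596×10^4 mm⁴
Solid circle: I = πd⁴/64  ⇒  d = (64I/π)^(1/4) = (64×9.596×10^4/π)^(1/4) = 37.4 mm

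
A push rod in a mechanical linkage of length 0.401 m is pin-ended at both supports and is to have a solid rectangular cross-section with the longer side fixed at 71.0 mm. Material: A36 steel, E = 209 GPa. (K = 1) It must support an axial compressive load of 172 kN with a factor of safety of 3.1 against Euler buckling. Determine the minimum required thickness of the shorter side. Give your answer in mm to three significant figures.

Required P_cr = n·P = 3.1 × 172 = 533.2 kN
L_e = K·L = 1 × 0.401 = 0.4010 m
Required I = P_cr·L_e²/(π²E) = 5.332×10^5 × 0.4010² / (π² × 2.09×10^11) = 4.157×10^-8 m⁴
I_req = 4.157×10^4 mm⁴
Rectangle, weak axis: I_min = h·b³/12 with h = 71.0 mm fixed  ⇒  b = (12I/h)^(1/3) = 19.2 mm

b ≈ 19.2 mm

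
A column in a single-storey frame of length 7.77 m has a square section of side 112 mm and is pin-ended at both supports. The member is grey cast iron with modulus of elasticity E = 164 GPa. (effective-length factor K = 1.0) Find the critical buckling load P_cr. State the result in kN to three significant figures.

P_cr ≈ 352 kN

I = a⁴/12 = 112⁴/12 = 1.311×10^7 mm⁴
I = 1.311×10^7 mm⁴ = 1.311×10^-5 m⁴
Effective length L_e = K·L = 1 × 7.77 = 7.770 m
P_cr = π²EI / L_e² = π² × 164×10⁹ × 1.311×10^-5 / 7.770² = 3.516×10^5 N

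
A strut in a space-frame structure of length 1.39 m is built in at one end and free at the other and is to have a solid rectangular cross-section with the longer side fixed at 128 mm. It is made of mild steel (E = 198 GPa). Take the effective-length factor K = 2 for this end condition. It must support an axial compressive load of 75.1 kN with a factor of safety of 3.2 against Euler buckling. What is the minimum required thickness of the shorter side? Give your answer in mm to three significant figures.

Required P_cr = n·P = 3.2 × 75.1 = 240.3 kN
L_e = K·L = 2 × 1.39 = 2.780 m
Required I = P_cr·L_e²/(π²E) = 2.403×10^5 × 2.780² / (π² × 1.98×10^11) = 9.504×10^-7 m⁴
I_req = 9.504×10^5 mm⁴
Rectangle, weak axis: I_min = h·b³/12 with h = 128 mm fixed  ⇒  b = (12I/h)^(1/3) = 44.7 mm

b ≈ 44.7 mm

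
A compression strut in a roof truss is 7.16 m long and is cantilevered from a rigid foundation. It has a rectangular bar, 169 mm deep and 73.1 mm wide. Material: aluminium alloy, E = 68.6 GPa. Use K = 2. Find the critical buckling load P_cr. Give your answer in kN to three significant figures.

Buckling occurs about the weak axis: I_min = h·b³/12 with b = 73.1 mm (the shorter side).
I_min = 169×73.1³/12 = 5.501×10^6 mm⁴
I = 5.501×10^6 mm⁴ = 5.501×10^-6 m⁴
Effective length L_e = K·L = 2 × 7.16 = 14.32 m
P_cr = π²EI / L_e² = π² × 68.6×10⁹ × 5.501×10^-6 / 14.32² = 1.816×10^4 N

P_cr ≈ 18.2 kN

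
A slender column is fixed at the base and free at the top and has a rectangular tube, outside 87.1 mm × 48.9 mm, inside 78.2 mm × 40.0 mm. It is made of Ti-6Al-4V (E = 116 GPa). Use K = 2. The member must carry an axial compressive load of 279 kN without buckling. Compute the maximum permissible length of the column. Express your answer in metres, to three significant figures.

L_max ≈ 0.665 m

Weak-axis I_min = (h_o·b_o³ − h_i·b_i³)/12 with b_o = 48.9, b_i = 40.00 mm (shorter outer/inner sides).
I_min = (87.1×48.9³ − 78.20×40.00³)/12 = 4.317×10^5 mm⁴
I = 4.317×10^-7 m⁴
At the buckling limit P_cr = P = 2.790×10^5 N
From P_cr = π²EI/(K·L)²:  L = (1/K)·√(π²EI/P_cr) = (1/2)·√(π²×1.16×10^11×4.317×10^-7/2.790×10^5)
L = 0.665 m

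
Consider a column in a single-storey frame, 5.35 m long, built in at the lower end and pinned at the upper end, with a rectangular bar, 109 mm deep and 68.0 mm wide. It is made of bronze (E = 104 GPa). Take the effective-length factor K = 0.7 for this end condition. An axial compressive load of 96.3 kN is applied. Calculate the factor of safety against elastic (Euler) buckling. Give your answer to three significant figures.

n ≈ 2.17

Buckling occurs about the weak axis: I_min = h·b³/12 with b = 68.0 mm (the shorter side).
I_min = 109×68.0³/12 = 2.856×10^6 mm⁴
I = 2.856×10^6 mm⁴ = 2.856×10^-6 m⁴
Effective length L_e = K·L = 0.7 × 5.35 = 3.745 m
P_cr = π²EI / L_e² = π² × 104×10⁹ × 2.856×10^-6 / 3.745² = 2.090×10^5 N
Factor of safety n = P_cr / P = 209.03 / 96.3 = 2.17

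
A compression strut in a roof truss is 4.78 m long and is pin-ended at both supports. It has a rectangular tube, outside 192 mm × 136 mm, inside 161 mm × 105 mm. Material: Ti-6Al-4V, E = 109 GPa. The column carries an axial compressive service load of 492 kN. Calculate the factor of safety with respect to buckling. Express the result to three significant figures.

Weak-axis I_min = (h_o·b_o³ − h_i·b_i³)/12 with b_o = 136, b_i = 105.0 mm (shorter outer/inner sides).
I_min = (192×136³ − 161.0×105.0³)/12 = 2.472×10^7 mm⁴
I = 2.472×10^7 mm⁴ = 2.472×10^-5 m⁴
Effective length L_e = K·L = 1 × 4.78 = 4.780 m
P_cr = π²EI / L_e² = π² × 109×10⁹ × 2.472×10^-5 / 4.780² = 1.164×10^6 N
Factor of safety n = P_cr / P = 1163.7 / 492 = 2.37

n ≈ 2.37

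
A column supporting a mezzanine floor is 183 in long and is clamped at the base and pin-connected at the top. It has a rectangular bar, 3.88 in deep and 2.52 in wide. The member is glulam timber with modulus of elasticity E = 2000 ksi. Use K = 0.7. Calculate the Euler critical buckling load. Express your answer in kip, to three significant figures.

Buckling occurs about the weak axis: I_min = h·b³/12 with b = 2.52 in (the shorter side).
I_min = 3.88×2.52³/12 = 5.174 in⁴
Effective length L_e = K·L = 0.7 × 183 = 128.1 in
P_cr = π²EI / L_e² = π² × 2000×10³ × 5.174 / 128.1² = 6.224×10^3 lb

P_cr ≈ 6.22 kip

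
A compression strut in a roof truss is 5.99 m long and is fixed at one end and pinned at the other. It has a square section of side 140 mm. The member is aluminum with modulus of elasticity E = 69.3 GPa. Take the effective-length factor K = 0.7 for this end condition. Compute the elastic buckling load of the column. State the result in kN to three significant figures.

I = a⁴/12 = 140⁴/12 = 3.201×10^7 mm⁴
I = 3.201×10^7 mm⁴ = 3.201×10^-5 m⁴
Effective length L_e = K·L = 0.7 × 5.99 = 4.193 m
P_cr = π²EI / L_e² = π² × 69.3×10⁹ × 3.201×10^-5 / 4.193² = 1.245×10^6 N

P_cr ≈ 1250 kN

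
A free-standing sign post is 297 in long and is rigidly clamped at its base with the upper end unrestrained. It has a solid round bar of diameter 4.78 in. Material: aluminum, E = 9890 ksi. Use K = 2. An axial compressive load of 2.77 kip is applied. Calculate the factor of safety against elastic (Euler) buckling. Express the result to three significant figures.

I = πd⁴/64 = π×4.78⁴/64 = 25.63 in⁴
Effective length L_e = K·L = 2 × 297 = 594.0 in
P_cr = π²EI / L_e² = π² × 9890×10³ × 25.63 / 594.0² = 7.089×10^3 lb
Factor of safety n = P_cr / P = 7.0893 / 2.77 = 2.56

n ≈ 2.56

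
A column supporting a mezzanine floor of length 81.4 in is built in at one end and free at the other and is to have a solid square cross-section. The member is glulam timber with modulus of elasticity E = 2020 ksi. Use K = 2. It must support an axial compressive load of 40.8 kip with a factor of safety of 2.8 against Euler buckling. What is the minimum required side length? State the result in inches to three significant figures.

Required P_cr = n·P = 2.8 × 40.8 = 114.2 kip
L_e = K·L = 2 × 81.4 = 162.8 in
Required I = P_cr·L_e²/(π²E) = 1.142×10^5 × 162.8² / (π² × 2.02×10^6) = 151.9 in⁴
Solid square: I = a⁴/12  ⇒  a = (12I)^(1/4) = (12×151.9)^(1/4) = 6.53 in

a ≈ 6.53 in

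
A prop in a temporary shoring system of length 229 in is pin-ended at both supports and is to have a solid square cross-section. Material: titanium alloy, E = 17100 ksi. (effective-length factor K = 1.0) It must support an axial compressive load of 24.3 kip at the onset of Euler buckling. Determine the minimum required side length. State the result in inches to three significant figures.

L_e = K·L = 1 × 229 = 229.0 in
Required I = P_cr·L_e²/(π²E) = 2.430×10^4 × 229.0² / (π² × 1.71×10^7) = 7.551 in⁴
Solid square: I = a⁴/12  ⇒  a = (12I)^(1/4) = (12×7.551)^(1/4) = 3.09 in

a ≈ 3.09 in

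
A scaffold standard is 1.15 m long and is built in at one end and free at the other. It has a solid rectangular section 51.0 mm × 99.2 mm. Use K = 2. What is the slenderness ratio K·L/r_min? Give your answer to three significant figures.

λ ≈ 156

For a rectangle r_min = b/√12 = 51.0/√12 = 14.72 mm
L_e = K·L = 2 × 1.15 m = 2.300 m = 2300.0 mm
λ = L_e / r_min = 2300.0 / 14.72 = 156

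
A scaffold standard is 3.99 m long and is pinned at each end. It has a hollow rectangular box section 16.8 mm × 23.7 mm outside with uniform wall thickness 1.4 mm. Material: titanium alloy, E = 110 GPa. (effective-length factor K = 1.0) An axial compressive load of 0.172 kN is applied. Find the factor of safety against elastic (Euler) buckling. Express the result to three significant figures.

Inner dimensions: h_i = 23.7 − 2×1.4 = 20.90 mm, b_i = 16.8 − 2×1.4 = 14.00 mm
Weak-axis I_min = (h_o·b_o³ − h_i·b_i³)/12 with b_o = 16.8, b_i = 14.00 mm (shorter outer/inner sides).
I_min = (23.7×16.8³ − 20.90×14.00³)/12 = 4.586×10^3 mm⁴
I = 4.586×10^3 mm⁴ = 4.586×10^-9 m⁴
Effective length L_e = K·L = 1 × 3.99 = 3.990 m
P_cr = π²EI / L_e² = π² × 110×10⁹ × 4.586×10^-9 / 3.990² = 312.7 N
Factor of safety n = P_cr / P = 0.31271 / 0.172 = 1.82

n ≈ 1.82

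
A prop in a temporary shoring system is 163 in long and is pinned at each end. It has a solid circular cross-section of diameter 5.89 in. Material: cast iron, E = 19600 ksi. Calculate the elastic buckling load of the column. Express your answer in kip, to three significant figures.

I = πd⁴/64 = π×5.89⁴/64 = 59.08 in⁴
Effective length L_e = K·L = 1 × 163 = 163.0 in
P_cr = π²EI / L_e² = π² × 19600×10³ × 59.08 / 163.0² = 4.301×10^5 lb

P_cr ≈ 430 kip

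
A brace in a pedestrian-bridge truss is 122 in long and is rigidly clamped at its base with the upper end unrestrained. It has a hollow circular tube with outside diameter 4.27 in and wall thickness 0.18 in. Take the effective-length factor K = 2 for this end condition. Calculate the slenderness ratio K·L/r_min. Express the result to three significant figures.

Inner diameter d_i = 4.27 − 2×0.18 = 3.910 in
I = π(d_o⁴ − d_i⁴)/64 = π(4.27⁴ − 3.910⁴)/64 = 4.846 in⁴
A = 2.313 in²;  r_min = √(I/A) = √(4.846/2.313) = 1.447 in
L_e = K·L = 2 × 122 = 244.0 in
λ = L_e / r_min = 244.00 / 1.447 = 169

λ ≈ 169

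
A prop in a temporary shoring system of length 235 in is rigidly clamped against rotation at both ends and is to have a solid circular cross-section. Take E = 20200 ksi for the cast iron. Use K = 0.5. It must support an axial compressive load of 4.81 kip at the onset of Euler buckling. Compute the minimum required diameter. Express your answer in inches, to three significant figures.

d ≈ 1.61 in

L_e = K·L = 0.5 × 235 = 117.5 in
Required I = P_cr·L_e²/(π²E) = 4.810×10^3 × 117.5² / (π² × 2.02×10^7) = 0.3331 in⁴
Solid circle: I = πd⁴/64  ⇒  d = (64I/π)^(1/4) = (64×0.3331/π)^(1/4) = 1.61 in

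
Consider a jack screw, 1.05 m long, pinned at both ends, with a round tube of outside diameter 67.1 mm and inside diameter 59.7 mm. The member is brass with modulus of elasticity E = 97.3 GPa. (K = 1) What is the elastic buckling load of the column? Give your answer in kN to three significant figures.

P_cr ≈ 324 kN

d_o = 67.1 mm, d_i = 59.7 mm
I = π(d_o⁴ − d_i⁴)/64 = π(67.1⁴ − 59.70⁴)/64 = 3.715×10^5 mm⁴
I = 3.715×10^5 mm⁴ = 3.715×10^-7 m⁴
Effective length L_e = K·L = 1 × 1.05 = 1.050 m
P_cr = π²EI / L_e² = π² × 97.3×10⁹ × 3.715×10^-7 / 1.050² = 3.236×10^5 N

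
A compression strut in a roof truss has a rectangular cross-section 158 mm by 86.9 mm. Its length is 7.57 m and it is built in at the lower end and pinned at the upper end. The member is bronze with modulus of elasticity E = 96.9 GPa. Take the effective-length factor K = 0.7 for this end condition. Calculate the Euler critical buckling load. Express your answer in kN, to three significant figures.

P_cr ≈ 294 kN

Buckling occurs about the weak axis: I_min = h·b³/12 with b = 86.9 mm (the shorter side).
I_min = 158×86.9³/12 = 8.640×10^6 mm⁴
I = 8.640×10^6 mm⁴ = 8.640×10^-6 m⁴
Effective length L_e = K·L = 0.7 × 7.57 = 5.299 m
P_cr = π²EI / L_e² = π² × 96.9×10⁹ × 8.640×10^-6 / 5.299² = 2.943×10^5 N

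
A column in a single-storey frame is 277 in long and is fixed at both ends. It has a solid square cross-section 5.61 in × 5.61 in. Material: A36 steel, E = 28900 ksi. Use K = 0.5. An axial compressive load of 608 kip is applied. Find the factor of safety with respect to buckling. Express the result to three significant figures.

n ≈ 2.02

I = a⁴/12 = 5.61⁴/12 = 82.54 in⁴
Effective length L_e = K·L = 0.5 × 277 = 138.5 in
P_cr = π²EI / L_e² = π² × 28900×10³ × 82.54 / 138.5² = 1.227×10^6 lb
Factor of safety n = P_cr / P = 1227.3 / 608 = 2.02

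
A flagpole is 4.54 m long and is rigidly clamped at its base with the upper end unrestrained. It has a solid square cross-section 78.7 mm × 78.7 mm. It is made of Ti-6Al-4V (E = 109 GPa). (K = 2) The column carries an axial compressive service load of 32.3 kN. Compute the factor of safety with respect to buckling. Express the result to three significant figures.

I = a⁴/12 = 78.7⁴/12 = 3.197×10^6 mm⁴
I = 3.197×10^6 mm⁴ = 3.197×10^-6 m⁴
Effective length L_e = K·L = 2 × 4.54 = 9.080 m
P_cr = π²EI / L_e² = π² × 109×10⁹ × 3.197×10^-6 / 9.080² = 4.171×10^4 N
Factor of safety n = P_cr / P = 41.713 / 32.3 = 1.29

n ≈ 1.29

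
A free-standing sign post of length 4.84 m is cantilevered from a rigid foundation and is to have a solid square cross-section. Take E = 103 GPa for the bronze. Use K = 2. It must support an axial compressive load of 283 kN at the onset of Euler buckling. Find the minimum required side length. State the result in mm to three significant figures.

a ≈ 133 mm

L_e = K·L = 2 × 4.84 = 9.680 m
Required I = P_cr·L_e²/(π²E) = 2.830×10^5 × 9.680² / (π² × 1.03×10^11) = 2.609×10^-5 m⁴
I_req = 2.609×10^7 mm⁴
Solid square: I = a⁴/12  ⇒  a = (12I)^(1/4) = (12×2.609×10^7)^(1/4) = 133 mm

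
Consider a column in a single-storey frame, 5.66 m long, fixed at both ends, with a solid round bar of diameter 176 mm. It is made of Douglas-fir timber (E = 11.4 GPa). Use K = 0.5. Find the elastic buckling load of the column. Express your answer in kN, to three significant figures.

I = πd⁴/64 = π×176⁴/64 = 4.710×10^7 mm⁴
I = 4.710×10^7 mm⁴ = 4.710×10^-5 m⁴
Effective length L_e = K·L = 0.5 × 5.66 = 2.830 m
P_cr = π²EI / L_e² = π² × 11.4×10⁹ × 4.710×10^-5 / 2.830² = 6.617×10^5 N

P_cr ≈ 662 kN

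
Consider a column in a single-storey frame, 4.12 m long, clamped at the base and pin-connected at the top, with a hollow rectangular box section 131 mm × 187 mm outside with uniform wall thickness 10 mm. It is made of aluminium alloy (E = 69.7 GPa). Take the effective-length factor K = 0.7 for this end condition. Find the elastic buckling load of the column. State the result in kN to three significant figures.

Inner dimensions: h_i = 187 − 2×10 = 167.0 mm, b_i = 131 − 2×10 = 111.0 mm
Weak-axis I_min = (h_o·b_o³ − h_i·b_i³)/12 with b_o = 131, b_i = 111.0 mm (shorter outer/inner sides).
I_min = (187×131³ − 167.0×111.0³)/12 = 1.600×10^7 mm⁴
I = 1.600×10^7 mm⁴ = 1.600×10^-5 m⁴
Effective length L_e = K·L = 0.7 × 4.12 = 2.884 m
P_cr = π²EI / L_e² = π² × 69.7×10⁹ × 1.600×10^-5 / 2.884² = 1.323×10^6 N

P_cr ≈ 1320 kN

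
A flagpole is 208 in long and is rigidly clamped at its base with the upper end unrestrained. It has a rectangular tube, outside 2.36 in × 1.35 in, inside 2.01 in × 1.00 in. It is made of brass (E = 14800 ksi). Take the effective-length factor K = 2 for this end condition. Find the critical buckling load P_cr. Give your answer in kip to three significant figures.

Weak-axis I_min = (h_o·b_o³ − h_i·b_i³)/12 with b_o = 1.35, b_i = 1.000 in (shorter outer/inner sides).
I_min = (2.36×1.35³ − 2.010×1.000³)/12 = 0.3164 in⁴
Effective length L_e = K·L = 2 × 208 = 416.0 in
P_cr = π²EI / L_e² = π² × 14800×10³ × 0.3164 / 416.0² = 267.0 lb

P_cr ≈ 0.267 kip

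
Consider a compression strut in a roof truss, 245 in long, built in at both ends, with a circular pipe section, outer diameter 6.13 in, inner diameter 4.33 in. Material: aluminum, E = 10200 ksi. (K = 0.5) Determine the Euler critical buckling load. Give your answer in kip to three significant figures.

d_o = 6.13 in, d_i = 4.33 in
I = π(d_o⁴ − d_i⁴)/64 = π(6.13⁴ − 4.330⁴)/64 = 52.06 in⁴
Effective length L_e = K·L = 0.5 × 245 = 122.5 in
P_cr = π²EI / L_e² = π² × 10200×10³ × 52.06 / 122.5² = 3.492×10^5 lb

P_cr ≈ 349 kip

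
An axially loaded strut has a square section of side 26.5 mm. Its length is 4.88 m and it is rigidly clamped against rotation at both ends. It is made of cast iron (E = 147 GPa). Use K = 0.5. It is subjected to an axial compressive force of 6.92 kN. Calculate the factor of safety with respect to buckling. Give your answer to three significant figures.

n ≈ 1.45

I = a⁴/12 = 26.5⁴/12 = 4.110×10^4 mm⁴
I = 4.110×10^4 mm⁴ = 4.110×10^-8 m⁴
Effective length L_e = K·L = 0.5 × 4.88 = 2.440 m
P_cr = π²EI / L_e² = π² × 147×10⁹ × 4.110×10^-8 / 2.440² = 1.001×10^4 N
Factor of safety n = P_cr / P = 10.015 / 6.92 = 1.45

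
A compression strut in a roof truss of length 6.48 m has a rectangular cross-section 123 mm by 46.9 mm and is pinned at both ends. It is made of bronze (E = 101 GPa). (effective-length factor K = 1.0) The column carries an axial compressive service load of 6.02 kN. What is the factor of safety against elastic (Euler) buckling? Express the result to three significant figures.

n ≈ 4.17

Buckling occurs about the weak axis: I_min = h·b³/12 with b = 46.9 mm (the shorter side).
I_min = 123×46.9³/12 = 1.057×10^6 mm⁴
I = 1.057×10^6 mm⁴ = 1.057×10^-6 m⁴
Effective length L_e = K·L = 1 × 6.48 = 6.480 m
P_cr = π²EI / L_e² = π² × 101×10⁹ × 1.057×10^-6 / 6.480² = 2.510×10^4 N
Factor of safety n = P_cr / P = 25.102 / 6.02 = 4.17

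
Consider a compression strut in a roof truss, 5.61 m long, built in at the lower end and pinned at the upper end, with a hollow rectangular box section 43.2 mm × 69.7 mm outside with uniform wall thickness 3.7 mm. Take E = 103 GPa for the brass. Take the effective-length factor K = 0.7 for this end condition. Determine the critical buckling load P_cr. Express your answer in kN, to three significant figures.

Inner dimensions: h_i = 69.7 − 2×3.7 = 62.30 mm, b_i = 43.2 − 2×3.7 = 35.80 mm
Weak-axis I_min = (h_o·b_o³ − h_i·b_i³)/12 with b_o = 43.2, b_i = 35.80 mm (shorter outer/inner sides).
I_min = (69.7×43.2³ − 62.30×35.80³)/12 = 2.301×10^5 mm⁴
I = 2.301×10^5 mm⁴ = 2.301×10^-7 m⁴
Effective length L_e = K·L = 0.7 × 5.61 = 3.927 m
P_cr = π²EI / L_e² = π² × 103×10⁹ × 2.301×10^-7 / 3.927² = 1.517×10^4 N

P_cr ≈ 15.2 kN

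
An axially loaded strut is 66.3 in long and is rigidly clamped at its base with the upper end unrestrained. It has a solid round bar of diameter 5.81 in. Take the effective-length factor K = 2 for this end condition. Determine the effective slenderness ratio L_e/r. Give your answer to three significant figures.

λ ≈ 91.3

For a solid circle r = d/4 = 5.81/4 = 1.452 in
L_e = K·L = 2 × 66.3 = 132.6 in
λ = L_e / r_min = 132.60 / 1.452 = 91.3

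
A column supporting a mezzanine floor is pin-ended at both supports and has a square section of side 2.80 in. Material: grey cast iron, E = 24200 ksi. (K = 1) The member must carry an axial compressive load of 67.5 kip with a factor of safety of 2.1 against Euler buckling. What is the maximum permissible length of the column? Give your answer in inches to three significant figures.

L_max ≈ 92.9 in

I = a⁴/12 = 2.80⁴/12 = 5.122 in⁴
Required critical load P_cr = n·P = 2.1 × 67.5 = 141.8 kip = 1.417×10^5 lb
From P_cr = π²EI/(K·L)²:  L = (1/K)·√(π²EI/P_cr) = (1/1)·√(π²×2.42×10^7×5.122/1.417×10^5)
L = 92.9 in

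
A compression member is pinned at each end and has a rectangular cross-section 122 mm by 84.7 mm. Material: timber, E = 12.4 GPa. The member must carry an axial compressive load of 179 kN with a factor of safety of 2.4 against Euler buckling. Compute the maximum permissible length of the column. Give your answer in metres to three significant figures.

L_max ≈ 1.33 m

Buckling occurs about the weak axis: I_min = h·b³/12 with b = 84.7 mm (the shorter side).
I_min = 122×84.7³/12 = 6.178×10^6 mm⁴
I = 6.178×10^-6 m⁴
Required critical load P_cr = n·P = 2.4 × 179 = 429.6 kN = 4.296×10^5 N
From P_cr = π²EI/(K·L)²:  L = (1/K)·√(π²EI/P_cr) = (1/1)·√(π²×1.24×10^10×6.178×10^-6/4.296×10^5)
L = 1.33 m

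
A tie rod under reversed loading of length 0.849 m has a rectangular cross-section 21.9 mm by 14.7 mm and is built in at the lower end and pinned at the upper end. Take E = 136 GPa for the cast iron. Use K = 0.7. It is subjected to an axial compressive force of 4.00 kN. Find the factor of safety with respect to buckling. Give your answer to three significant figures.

n ≈ 5.51

Buckling occurs about the weak axis: I_min = h·b³/12 with b = 14.7 mm (the shorter side).
I_min = 21.9×14.7³/12 = 5.797×10^3 mm⁴
I = 5.797×10^3 mm⁴ = 5.797×10^-9 m⁴
Effective length L_e = K·L = 0.7 × 0.849 = 0.5943 m
P_cr = π²EI / L_e² = π² × 136×10⁹ × 5.797×10^-9 / 0.5943² = 2.203×10^4 N
Factor of safety n = P_cr / P = 22.031 / 4.00 = 5.51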